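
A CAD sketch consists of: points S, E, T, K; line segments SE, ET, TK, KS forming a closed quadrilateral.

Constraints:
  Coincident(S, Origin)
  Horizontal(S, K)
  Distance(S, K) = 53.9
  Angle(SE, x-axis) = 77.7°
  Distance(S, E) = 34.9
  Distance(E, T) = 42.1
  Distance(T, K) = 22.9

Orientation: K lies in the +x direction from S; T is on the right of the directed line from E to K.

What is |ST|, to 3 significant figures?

31.0

Checks: |ET| = 42.10 ✓; |TK| = 22.90 ✓.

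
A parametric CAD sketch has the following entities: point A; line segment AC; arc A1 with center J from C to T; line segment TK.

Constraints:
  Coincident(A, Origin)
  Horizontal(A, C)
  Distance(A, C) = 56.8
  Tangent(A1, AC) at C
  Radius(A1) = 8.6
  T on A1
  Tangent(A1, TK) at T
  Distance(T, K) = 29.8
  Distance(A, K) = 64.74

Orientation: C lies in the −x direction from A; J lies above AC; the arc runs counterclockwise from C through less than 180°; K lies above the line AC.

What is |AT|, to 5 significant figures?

49.189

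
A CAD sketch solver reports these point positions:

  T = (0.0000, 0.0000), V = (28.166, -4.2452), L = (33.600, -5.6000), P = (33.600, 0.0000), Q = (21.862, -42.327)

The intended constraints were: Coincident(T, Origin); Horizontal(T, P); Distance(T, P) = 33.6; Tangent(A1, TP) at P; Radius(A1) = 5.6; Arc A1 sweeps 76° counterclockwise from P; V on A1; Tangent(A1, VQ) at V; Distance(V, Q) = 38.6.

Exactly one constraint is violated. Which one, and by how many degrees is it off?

Tangent(A1, VQ) at V — off by 4.60°.

T = (0.00, 0.00) ✓; T.y = 0.00, P.y = 0.00 ✓; |TP| = 33.60 ✓; ∠(LP, PT) = 90.00° ✓; |LP| = 5.600 ✓; bearing(L→V) − bearing(L→P) = 76.00° ✓; |LV| = 5.600 ✓; ∠(LV, VQ) = 85.40° ✗; |VQ| = 38.60 ✓.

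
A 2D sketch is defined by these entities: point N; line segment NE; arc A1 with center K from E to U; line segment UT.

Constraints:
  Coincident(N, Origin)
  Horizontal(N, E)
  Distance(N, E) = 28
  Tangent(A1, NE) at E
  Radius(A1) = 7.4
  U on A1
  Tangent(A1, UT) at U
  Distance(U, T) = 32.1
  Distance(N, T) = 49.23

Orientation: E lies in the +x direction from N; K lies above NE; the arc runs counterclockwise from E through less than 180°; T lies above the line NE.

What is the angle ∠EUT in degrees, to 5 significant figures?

128.70°

N is at the origin; N and E share the same y with |NE| = 28.0 and E on the +x side, so E = (28.000, 0.0000). Tangency of A1 to NE means the radius KE is perpendicular to NE, so K = E + (0, 7.4) = (28.000, 7.4000). Since KU ⟂ UT (tangency), |KT| = √(7.4² + 32.1²) = 32.942 regardless of where U sits on A1. So T lies on both circle(N, 49.23) and circle(K, 32.942); the above-NE intersection is T = (28.217, 40.341). U is the foot of the tangent from T: U = (35.222, 9.0149).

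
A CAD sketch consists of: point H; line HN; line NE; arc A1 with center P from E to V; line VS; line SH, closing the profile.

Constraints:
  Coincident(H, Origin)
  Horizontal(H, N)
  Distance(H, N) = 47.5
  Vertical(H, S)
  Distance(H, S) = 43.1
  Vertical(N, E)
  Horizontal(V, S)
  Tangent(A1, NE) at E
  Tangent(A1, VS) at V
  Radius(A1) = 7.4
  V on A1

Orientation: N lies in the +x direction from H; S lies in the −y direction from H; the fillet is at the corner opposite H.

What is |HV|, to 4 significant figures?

58.87

H is at the origin; H and N share the same y with |HN| = 47.5 and N on the +x side, so N = (47.50, 0.000). H and S share the same x with |HS| = 43.1 and S on the −y side, so S = (0.000, -43.10). The virtual corner opposite H is at (47.50, -43.10). Since A1 is tangent to NE there, PE ⟂ NE and tangency of A1 to VS means the radius PV is perpendicular to VS, with radius 7.4, so the center P sits 7.4 in from both sides at P = (40.10, -35.70). That places the tangent points at E = (47.50, -35.70) on NE and V = (40.10, -43.10) on VS. Then |HV| = |V − H| = 58.87.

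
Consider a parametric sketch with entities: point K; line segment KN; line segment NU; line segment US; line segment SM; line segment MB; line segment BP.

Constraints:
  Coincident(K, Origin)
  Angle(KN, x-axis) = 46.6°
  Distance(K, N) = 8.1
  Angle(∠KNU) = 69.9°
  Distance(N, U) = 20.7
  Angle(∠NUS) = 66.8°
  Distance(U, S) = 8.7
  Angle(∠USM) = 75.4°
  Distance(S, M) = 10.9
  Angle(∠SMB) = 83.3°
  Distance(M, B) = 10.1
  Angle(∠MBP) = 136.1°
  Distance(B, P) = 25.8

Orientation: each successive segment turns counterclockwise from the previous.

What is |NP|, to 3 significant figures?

42.1

K is at the origin; KN runs at 46.6° with length 8.1, so N = (5.57, 5.89). ∠KNU = 69.9° gives NU at 157° from the x-axis; with |NU| = 20.7, U = (-13.4, 14.1). ∠NUS = 66.8° gives US at -90.1° from the x-axis; with |US| = 8.7, S = (-13.5, 5.37). ∠USM = 75.4° gives SM at 14.5° from the x-axis; with |SM| = 10.9, M = (-2.91, 8.10). ∠SMB = 83.3° gives MB at 111° from the x-axis; with |MB| = 10.1, B = (-6.56, 17.5). ∠MBP = 136.1° gives BP at 155° from the x-axis; with |BP| = 25.8, P = (-30.0, 28.4). Then |NP| = |P − N| = 42.1.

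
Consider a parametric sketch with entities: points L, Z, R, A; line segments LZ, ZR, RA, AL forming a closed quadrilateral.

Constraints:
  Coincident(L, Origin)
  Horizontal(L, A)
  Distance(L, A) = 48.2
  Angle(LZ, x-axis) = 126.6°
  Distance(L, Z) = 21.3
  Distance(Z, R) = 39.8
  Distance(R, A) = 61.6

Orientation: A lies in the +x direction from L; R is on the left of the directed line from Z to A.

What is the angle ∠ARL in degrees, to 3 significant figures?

49.8°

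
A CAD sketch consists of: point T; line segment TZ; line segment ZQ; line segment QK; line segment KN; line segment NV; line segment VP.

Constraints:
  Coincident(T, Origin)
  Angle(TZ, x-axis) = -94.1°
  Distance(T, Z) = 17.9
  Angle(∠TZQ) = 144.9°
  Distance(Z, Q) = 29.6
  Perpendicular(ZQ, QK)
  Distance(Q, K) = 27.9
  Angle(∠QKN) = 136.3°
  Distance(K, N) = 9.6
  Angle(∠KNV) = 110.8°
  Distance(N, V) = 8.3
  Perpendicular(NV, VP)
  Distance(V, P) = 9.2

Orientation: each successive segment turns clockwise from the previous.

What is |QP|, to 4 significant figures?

25.49

∠KNV = 110.8° gives NV at 27.90° from the x-axis; with |NV| = 8.3, V = (-35.46, -9.749). NV ⟂ VP, so VP runs at -62.10°; with |VP| = 9.2, P = (-31.16, -17.88). Then |QP| = |P − Q| = 25.49.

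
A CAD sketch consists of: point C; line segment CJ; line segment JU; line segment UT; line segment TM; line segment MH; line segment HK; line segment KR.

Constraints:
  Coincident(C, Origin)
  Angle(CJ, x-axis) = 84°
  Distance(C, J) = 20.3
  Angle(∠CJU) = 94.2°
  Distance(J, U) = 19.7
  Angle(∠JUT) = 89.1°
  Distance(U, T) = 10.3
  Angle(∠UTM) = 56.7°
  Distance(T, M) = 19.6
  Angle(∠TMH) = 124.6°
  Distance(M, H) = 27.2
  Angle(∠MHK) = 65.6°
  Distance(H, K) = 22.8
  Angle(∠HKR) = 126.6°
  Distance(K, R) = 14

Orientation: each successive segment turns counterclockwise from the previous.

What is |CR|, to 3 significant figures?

38.1

∠MHK = 65.6° gives HK at -166° from the x-axis; with |HK| = 22.8, K = (-18.2, 42.8). ∠HKR = 126.6° gives KR at -113° from the x-axis; with |KR| = 14.0, R = (-23.6, 29.9). Then |CR| = |R − C| = 38.1.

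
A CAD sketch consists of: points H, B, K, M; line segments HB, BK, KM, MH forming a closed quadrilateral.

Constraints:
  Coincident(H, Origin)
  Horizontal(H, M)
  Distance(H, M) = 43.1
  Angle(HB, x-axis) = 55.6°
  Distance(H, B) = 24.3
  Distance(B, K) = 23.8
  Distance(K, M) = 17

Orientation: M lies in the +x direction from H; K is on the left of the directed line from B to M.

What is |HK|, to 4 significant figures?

40.44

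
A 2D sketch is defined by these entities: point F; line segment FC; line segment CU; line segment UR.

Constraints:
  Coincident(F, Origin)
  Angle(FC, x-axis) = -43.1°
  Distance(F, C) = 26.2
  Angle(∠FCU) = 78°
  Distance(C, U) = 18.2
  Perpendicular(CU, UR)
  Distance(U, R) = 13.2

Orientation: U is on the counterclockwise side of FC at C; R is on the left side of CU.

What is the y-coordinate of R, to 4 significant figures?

4.501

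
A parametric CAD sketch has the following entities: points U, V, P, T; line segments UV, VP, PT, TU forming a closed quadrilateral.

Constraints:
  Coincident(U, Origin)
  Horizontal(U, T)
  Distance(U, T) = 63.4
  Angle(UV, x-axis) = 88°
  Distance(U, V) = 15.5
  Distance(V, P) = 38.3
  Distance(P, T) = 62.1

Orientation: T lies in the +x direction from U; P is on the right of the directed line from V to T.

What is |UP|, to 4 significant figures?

23.15

Checks: |VP| = 38.30 ✓; |PT| = 62.10 ✓.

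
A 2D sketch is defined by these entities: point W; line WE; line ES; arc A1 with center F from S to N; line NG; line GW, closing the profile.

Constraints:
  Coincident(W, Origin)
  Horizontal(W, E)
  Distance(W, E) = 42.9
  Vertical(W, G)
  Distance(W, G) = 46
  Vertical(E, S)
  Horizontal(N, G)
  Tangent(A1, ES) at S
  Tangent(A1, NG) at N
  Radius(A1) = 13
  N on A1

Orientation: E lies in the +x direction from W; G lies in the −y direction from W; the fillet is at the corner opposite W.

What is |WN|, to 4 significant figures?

54.86

The virtual corner opposite W is at (42.90, -46.00). Since A1 is tangent to ES there, FS ⟂ ES and tangency of A1 to NG means the radius FN is perpendicular to NG, with radius 13.0, so the center F sits 13.0 in from both sides at F = (29.90, -33.00). That places the tangent points at S = (42.90, -33.00) on ES and N = (29.90, -46.00) on NG. Then |WN| = |N − W| = 54.86.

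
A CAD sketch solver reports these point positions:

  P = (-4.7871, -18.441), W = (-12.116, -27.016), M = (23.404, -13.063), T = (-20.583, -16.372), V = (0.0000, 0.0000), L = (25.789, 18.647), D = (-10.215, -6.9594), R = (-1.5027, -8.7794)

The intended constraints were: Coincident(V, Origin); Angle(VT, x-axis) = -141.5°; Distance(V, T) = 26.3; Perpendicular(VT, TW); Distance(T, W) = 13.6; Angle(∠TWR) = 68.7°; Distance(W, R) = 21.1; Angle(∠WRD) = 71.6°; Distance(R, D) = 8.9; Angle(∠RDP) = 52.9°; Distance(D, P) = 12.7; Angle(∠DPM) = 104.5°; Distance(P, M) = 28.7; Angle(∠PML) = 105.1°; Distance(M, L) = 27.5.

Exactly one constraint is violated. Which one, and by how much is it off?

Distance(M, L) = 27.5 — off by 4.30.

V = (0.00, 0.00) ✓; VT at -141.5° ✓; |VT| = 26.30 ✓; ∠(VT, TW) = 90.00° ✓; |TW| = 13.60 ✓; ∠TWR = 68.70° ✓; |WR| = 21.10 ✓; ∠WRD = 71.60° ✓; |RD| = 8.900 ✓; ∠RDP = 52.90° ✓; |DP| = 12.70 ✓; ∠DPM = 104.5° ✓; |PM| = 28.70 ✓; ∠PML = 105.1° ✓; |ML| = 31.80 ✗.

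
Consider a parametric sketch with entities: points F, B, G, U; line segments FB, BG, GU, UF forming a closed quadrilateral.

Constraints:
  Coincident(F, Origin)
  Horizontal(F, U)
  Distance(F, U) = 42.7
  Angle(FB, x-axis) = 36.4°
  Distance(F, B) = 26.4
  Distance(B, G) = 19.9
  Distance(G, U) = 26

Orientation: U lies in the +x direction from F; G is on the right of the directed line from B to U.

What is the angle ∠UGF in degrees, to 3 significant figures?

159°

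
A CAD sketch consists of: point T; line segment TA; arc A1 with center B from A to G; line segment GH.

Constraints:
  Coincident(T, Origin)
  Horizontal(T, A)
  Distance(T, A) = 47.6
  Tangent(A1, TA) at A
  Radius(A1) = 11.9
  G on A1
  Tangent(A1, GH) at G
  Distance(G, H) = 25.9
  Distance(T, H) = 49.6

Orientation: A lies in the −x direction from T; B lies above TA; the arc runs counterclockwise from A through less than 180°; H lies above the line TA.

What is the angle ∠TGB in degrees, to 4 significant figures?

168.3°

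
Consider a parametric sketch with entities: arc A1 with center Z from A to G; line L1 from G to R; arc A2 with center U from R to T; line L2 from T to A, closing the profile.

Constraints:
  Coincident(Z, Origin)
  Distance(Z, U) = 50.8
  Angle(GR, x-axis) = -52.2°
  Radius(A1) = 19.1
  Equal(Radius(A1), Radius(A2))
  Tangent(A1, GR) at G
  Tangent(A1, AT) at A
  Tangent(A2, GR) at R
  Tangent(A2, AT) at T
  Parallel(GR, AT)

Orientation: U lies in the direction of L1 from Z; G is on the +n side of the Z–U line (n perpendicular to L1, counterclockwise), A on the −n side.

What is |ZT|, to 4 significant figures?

54.27

The slot axis is L1's direction at -52.2°, so u = (cos -52.2°, sin -52.2°) = (0.6129, -0.7902) and n = (−sin -52.2°, cos -52.2°) = (0.7902, 0.6129). Z is at the origin and U lies 50.8 along u from Z, so U = 50.8·u = (31.14, -40.14). Tangency of A1 to both parallel lines with radius 19.1 puts G and A at Z ± 19.1·n: G = (15.09, 11.71), A = (-15.09, -11.71). Equal radii place R and T the same way about U: R = U + 19.1·n = (46.23, -28.43), T = U − 19.1·n = (16.04, -51.85). Then |ZT| = |T − Z| = 54.27.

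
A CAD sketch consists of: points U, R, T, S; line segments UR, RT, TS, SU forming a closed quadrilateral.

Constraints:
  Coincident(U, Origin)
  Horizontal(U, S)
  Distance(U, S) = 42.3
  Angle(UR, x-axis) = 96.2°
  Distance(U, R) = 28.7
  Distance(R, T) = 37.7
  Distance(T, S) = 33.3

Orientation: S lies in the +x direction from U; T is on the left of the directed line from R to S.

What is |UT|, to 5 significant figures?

47.227

U is at the origin; US is horizontal with |US| = 42.3 and S in +x, so S = (42.3, 0). UR runs at 96.2° with |UR| = 28.7, so R = (-3.0996, 28.532). T is determined by |RT| = 37.7 and |TS| = 33.3 together: it lies at the intersection of circle(R, 37.7) and circle(S, 33.3). With |RS| = 53.621, the foot of the radical line on RS is 29.724 from R and the perpendicular offset is √(37.7² − 29.724²) = 23.191. Taking the left-of-RS solution: T = (34.407, 32.351).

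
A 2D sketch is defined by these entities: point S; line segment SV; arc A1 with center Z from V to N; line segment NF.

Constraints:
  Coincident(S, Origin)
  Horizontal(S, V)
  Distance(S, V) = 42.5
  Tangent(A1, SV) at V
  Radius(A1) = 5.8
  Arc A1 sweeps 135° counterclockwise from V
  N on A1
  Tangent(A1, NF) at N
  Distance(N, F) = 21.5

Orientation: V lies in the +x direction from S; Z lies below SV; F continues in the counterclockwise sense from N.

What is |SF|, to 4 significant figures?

59.19

S is at the origin; SV is horizontal with |SV| = 42.5 and V on the +x side, so V = (42.50, 0.000). Since A1 is tangent to SV there, ZV ⟂ SV, so Z = V + (0, -5.8) = (42.50, -5.800). On A1, V sits at bearing 90° from Z; a 135° counterclockwise sweep puts N at bearing 225°, so N = Z + 5.8·(cos 225°, sin 225°) = (38.40, -9.901). The tangent condition forces ZN to be normal to NF, so NF runs along (−sin 225°, cos 225°); with |NF| = 21.5, F = (53.60, -25.10). Then |SF| = |F − S| = 59.19.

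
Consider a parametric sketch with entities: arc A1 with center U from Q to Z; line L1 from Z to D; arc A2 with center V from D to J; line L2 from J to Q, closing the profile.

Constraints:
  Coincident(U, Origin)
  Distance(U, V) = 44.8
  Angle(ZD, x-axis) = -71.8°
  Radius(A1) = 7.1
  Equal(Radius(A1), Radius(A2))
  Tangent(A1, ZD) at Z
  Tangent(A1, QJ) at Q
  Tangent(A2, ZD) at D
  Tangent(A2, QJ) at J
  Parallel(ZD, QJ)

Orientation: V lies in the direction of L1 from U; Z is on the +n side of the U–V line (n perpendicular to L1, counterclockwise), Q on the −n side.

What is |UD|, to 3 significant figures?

45.4

Tangency of A1 to both parallel lines with radius 7.1 puts Z and Q at U ± 7.1·n: Z = (6.74, 2.22), Q = (-6.74, -2.22). Equal radii place D and J the same way about V: D = V + 7.1·n = (20.7, -40.3), J = V − 7.1·n = (7.25, -44.8). Then |UD| = |D − U| = 45.4.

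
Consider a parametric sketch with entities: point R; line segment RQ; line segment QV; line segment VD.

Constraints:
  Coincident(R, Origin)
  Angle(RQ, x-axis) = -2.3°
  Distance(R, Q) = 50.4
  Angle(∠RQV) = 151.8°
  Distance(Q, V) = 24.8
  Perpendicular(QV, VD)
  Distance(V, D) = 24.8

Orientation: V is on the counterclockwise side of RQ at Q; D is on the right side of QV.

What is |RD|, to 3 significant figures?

84.6

R is at the origin; RQ runs at -2.3° with length 50.4, so Q = 50.4·(cos -2.3°, sin -2.3°) = (50.4, -2.02). ∠RQV = 151.8°, so QV runs at -2.3° + (180° − 151.8°) = 25.9° from the x-axis; with |QV| = 24.8, V = Q + 24.8·(cos 25.9°, sin 25.9°) = (72.7, 8.81). QV ⟂ VD; with |VD| = 24.8 on the right of QV, D = V + 24.8·(0.437, -0.900) = (83.5, -13.5). Then |RD| = |D − R| = 84.6.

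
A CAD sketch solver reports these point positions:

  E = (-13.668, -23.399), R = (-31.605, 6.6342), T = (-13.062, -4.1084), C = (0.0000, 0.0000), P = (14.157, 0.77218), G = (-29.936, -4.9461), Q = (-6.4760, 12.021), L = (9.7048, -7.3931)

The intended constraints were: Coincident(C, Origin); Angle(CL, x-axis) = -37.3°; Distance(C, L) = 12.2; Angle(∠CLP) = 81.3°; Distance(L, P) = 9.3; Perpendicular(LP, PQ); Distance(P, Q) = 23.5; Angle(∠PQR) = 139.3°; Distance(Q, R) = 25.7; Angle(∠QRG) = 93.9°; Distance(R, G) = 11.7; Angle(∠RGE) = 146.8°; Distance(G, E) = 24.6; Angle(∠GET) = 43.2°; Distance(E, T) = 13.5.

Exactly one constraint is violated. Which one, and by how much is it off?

Distance(E, T) = 13.5 — off by 5.80.

C = (0.00, 0.00) ✓; CL at -37.30° ✓; |CL| = 12.20 ✓; ∠CLP = 81.30° ✓; |LP| = 9.300 ✓; ∠(LP, PQ) = 90.00° ✓; |PQ| = 23.50 ✓; ∠PQR = 139.3° ✓; |QR| = 25.70 ✓; ∠QRG = 93.90° ✓; |RG| = 11.70 ✓; ∠RGE = 146.8° ✓; |GE| = 24.60 ✓; ∠GET = 43.20° ✓; |ET| = 19.30 ✗.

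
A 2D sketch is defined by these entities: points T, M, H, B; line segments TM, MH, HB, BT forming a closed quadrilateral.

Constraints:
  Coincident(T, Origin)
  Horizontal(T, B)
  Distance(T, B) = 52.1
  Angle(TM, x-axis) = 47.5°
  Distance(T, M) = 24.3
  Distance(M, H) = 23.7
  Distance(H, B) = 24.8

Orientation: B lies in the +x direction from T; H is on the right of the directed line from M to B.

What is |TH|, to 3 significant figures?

27.7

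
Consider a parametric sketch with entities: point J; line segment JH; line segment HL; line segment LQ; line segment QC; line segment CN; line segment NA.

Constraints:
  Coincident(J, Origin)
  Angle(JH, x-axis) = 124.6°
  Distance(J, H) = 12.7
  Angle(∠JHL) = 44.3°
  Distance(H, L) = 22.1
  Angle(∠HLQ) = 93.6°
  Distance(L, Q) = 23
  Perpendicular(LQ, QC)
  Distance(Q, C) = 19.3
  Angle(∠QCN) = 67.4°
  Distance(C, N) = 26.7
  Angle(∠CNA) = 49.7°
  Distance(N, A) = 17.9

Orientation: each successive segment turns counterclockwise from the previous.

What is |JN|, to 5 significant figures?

10.681

J is at the origin; JH runs at 124.6° with length 12.7, so H = (-7.2116, 10.454). ∠JHL = 44.3° gives HL at -99.700° from the x-axis; with |HL| = 22.1, L = (-10.935, -11.330). ∠HLQ = 93.6° gives LQ at -13.300° from the x-axis; with |LQ| = 23.0, Q = (11.448, -16.621). LQ ⟂ QC, so QC runs at 76.700°; with |QC| = 19.3, C = (15.888, 2.1610). ∠QCN = 67.4° gives CN at -170.70° from the x-axis; with |CN| = 26.7, N = (-10.461, -2.1538). Then |JN| = |N − J| = 10.681.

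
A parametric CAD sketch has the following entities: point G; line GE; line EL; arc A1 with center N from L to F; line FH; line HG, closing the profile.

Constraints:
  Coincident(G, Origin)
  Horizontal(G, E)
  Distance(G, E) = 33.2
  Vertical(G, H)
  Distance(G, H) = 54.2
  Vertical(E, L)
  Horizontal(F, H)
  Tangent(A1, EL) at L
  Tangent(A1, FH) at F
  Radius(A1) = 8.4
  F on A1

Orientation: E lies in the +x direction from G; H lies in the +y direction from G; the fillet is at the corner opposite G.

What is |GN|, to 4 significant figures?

52.08

G and H share the same x with |GH| = 54.2 and H on the +y side, so H = (0.000, 54.20). The virtual corner opposite G is at (33.20, 54.20). A1 meets EL tangentially, so NL is at right angles to EL and tangency of A1 to FH means the radius NF is perpendicular to FH, with radius 8.4, so the center N sits 8.4 in from both sides at N = (24.80, 45.80). Then |GN| = |N − G| = 52.08.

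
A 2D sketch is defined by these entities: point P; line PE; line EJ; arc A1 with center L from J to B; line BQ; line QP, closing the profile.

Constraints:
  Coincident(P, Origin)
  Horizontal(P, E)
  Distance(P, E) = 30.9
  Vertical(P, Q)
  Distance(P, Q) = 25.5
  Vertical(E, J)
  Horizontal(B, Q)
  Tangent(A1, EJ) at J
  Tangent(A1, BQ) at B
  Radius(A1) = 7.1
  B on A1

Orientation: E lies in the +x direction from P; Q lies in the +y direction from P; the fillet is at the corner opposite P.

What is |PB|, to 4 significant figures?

34.88

P is at the origin; P and E share the same y with |PE| = 30.9 and E on the +x side, so E = (30.90, 0.000). PQ is vertical with |PQ| = 25.5 and Q on the +y side, so Q = (0.000, 25.50). The virtual corner opposite P is at (30.90, 25.50). The tangent condition forces LJ to be normal to EJ and the tangent condition forces LB to be normal to BQ, with radius 7.1, so the center L sits 7.1 in from both sides at L = (23.80, 18.40). That places the tangent points at J = (30.90, 18.40) on EJ and B = (23.80, 25.50) on BQ. Then |PB| = |B − P| = 34.88.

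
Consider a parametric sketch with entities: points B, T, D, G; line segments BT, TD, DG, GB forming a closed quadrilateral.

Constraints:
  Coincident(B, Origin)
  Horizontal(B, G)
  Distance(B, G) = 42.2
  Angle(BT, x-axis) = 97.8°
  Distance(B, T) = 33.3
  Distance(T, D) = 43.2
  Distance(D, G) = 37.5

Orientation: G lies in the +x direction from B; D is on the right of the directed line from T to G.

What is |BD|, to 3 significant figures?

10.7

Checks: |BG| = 42.20 ✓; |BT| = 33.30 ✓; |TD| = 43.20 ✓; |DG| = 37.50 ✓.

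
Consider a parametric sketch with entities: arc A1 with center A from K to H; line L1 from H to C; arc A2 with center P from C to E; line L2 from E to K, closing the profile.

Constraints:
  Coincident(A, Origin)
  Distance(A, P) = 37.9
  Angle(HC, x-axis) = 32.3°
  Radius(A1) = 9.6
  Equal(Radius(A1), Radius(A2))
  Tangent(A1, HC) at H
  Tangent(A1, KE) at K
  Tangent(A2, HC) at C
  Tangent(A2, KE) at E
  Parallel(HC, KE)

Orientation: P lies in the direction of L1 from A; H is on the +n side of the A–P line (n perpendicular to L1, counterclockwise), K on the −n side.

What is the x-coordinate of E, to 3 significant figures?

37.2

The slot axis is L1's direction at 32.3°, so u = (cos 32.3°, sin 32.3°) = (0.845, 0.534) and n = (−sin 32.3°, cos 32.3°) = (-0.534, 0.845). A is at the origin and P lies 37.9 along u from A, so P = 37.9·u = (32.0, 20.3). Tangency of A1 to both parallel lines with radius 9.6 puts H and K at A ± 9.6·n: H = (-5.13, 8.11), K = (5.13, -8.11). Equal radii place C and E the same way about P: C = P + 9.6·n = (26.9, 28.4), E = P − 9.6·n = (37.2, 12.1). So E.x = 37.2.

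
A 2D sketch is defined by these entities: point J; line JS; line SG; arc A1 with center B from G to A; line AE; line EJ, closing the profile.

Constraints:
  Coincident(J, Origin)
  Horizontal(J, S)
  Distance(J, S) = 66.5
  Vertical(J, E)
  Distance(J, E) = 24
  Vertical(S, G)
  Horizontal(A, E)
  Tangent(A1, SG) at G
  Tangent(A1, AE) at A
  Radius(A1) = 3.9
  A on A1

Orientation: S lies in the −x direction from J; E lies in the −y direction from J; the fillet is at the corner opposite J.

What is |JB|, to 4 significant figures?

65.75

J and E share the same x with |JE| = 24.0 and E on the −y side, so E = (0.000, -24.00). The virtual corner opposite J is at (-66.50, -24.00). Since A1 is tangent to SG there, BG ⟂ SG and A1 meets AE tangentially, so BA is at right angles to AE, with radius 3.9, so the center B sits 3.9 in from both sides at B = (-62.60, -20.10). Then |JB| = |B − J| = 65.75.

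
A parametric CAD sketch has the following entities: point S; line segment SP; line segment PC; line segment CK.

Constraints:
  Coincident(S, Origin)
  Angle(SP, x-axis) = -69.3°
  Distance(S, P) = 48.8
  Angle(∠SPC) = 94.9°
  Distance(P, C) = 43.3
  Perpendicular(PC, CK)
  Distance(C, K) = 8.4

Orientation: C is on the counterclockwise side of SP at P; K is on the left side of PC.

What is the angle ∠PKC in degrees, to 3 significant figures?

79.0°

∠SPC = 94.9°, so PC runs at -69.3° + (180° − 94.9°) = 15.8° from the x-axis; with |PC| = 43.3, C = P + 43.3·(cos 15.8°, sin 15.8°) = (58.9, -33.9). PC ⟂ CK; with |CK| = 8.4 on the left of PC, K = C + 8.4·(-0.272, 0.962) = (56.6, -25.8). Then cos ∠PKC = KP·KC / (|KP||KC|), giving 79.0°.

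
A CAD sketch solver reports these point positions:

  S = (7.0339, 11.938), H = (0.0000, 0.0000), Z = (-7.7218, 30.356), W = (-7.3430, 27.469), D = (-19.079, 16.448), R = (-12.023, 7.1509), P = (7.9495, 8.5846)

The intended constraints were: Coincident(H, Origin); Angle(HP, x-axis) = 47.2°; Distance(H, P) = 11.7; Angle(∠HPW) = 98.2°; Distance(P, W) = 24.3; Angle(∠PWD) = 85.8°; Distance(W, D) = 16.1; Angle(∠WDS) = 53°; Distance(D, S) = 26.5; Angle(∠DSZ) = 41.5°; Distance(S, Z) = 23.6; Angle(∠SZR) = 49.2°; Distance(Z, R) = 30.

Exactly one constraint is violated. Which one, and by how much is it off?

Distance(Z, R) = 30 — off by 6.40.

H = (0.00, 0.00) ✓; HP at 47.20° ✓; |HP| = 11.70 ✓; ∠HPW = 98.20° ✓; |PW| = 24.30 ✓; ∠PWD = 85.80° ✓; |WD| = 16.10 ✓; ∠WDS = 53.00° ✓; |DS| = 26.50 ✓; ∠DSZ = 41.50° ✓; |SZ| = 23.60 ✓; ∠SZR = 49.20° ✓; |ZR| = 23.60 ✗.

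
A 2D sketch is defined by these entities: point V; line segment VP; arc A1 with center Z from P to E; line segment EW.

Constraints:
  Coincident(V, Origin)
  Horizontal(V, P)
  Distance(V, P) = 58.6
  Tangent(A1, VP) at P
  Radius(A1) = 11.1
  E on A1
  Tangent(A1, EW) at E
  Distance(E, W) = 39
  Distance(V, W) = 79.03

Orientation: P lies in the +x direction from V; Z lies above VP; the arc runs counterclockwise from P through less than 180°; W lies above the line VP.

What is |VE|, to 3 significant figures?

70.7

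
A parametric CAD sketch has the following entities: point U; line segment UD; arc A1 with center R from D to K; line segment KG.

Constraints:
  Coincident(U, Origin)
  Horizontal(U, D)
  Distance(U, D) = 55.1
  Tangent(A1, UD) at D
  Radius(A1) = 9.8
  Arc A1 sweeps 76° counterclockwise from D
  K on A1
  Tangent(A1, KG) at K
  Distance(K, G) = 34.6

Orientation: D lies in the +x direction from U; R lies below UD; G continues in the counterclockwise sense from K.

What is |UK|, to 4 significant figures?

46.19

U is at the origin; UD is horizontal with |UD| = 55.1 and D on the +x side, so D = (55.10, 0.000). The tangent condition forces RD to be normal to UD, so R = D + (0, -9.8) = (55.10, -9.800). On A1, D sits at bearing 90° from R; a 76° counterclockwise sweep puts K at bearing 166°, so K = R + 9.8·(cos 166°, sin 166°) = (45.59, -7.429). Then |UK| = |K − U| = 46.19.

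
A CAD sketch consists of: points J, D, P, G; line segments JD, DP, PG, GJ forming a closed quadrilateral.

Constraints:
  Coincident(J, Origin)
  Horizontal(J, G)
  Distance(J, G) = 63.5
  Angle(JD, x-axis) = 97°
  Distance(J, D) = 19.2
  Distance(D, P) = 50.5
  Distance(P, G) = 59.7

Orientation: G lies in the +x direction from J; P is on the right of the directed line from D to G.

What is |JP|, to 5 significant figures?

31.680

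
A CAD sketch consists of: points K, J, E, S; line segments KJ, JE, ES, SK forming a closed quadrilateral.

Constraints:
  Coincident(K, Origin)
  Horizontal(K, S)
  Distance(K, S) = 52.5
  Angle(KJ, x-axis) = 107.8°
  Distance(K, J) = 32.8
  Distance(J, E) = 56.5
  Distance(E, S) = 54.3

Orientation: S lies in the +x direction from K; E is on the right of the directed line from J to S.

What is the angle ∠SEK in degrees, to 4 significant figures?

72.90°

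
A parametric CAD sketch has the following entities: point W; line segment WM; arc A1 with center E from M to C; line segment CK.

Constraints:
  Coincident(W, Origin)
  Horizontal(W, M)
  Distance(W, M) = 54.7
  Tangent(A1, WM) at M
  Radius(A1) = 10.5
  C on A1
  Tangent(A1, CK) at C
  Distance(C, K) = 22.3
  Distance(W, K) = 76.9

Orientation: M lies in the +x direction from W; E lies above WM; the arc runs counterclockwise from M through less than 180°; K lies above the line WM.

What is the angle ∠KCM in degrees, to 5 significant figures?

143.65°

W is at the origin; W and M share the same y with |WM| = 54.7 and M on the +x side, so M = (54.700, 0.0000). Tangency of A1 to WM means the radius EM is perpendicular to WM, so E = M + (0, 10.5) = (54.700, 10.500). Since EC ⟂ CK (tangency), |EK| = √(10.5² + 22.3²) = 24.648 regardless of where C sits on A1. So K lies on both circle(W, 76.9) and circle(E, 24.648); the above-WM intersection is K = (71.356, 28.669). C is the foot of the tangent from K: C = (64.725, 7.3777).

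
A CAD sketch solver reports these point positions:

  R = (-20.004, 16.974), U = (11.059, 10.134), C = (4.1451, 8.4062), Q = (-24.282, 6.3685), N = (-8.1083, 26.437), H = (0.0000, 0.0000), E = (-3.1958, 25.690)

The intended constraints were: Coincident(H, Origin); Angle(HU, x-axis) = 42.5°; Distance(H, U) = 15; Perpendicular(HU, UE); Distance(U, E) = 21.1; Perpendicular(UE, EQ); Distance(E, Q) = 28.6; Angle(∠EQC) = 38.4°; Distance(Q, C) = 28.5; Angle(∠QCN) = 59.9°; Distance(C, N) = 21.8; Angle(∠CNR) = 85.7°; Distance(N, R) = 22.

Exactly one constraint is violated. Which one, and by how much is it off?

Distance(N, R) = 22 — off by 6.80.

H = (0.00, 0.00) ✓; HU at 42.50° ✓; |HU| = 15.00 ✓; ∠(HU, UE) = 90.00° ✓; |UE| = 21.10 ✓; ∠(UE, EQ) = 90.00° ✓; |EQ| = 28.60 ✓; ∠EQC = 38.40° ✓; |QC| = 28.50 ✓; ∠QCN = 59.90° ✓; |CN| = 21.80 ✓; ∠CNR = 85.70° ✓; |NR| = 15.20 ✗.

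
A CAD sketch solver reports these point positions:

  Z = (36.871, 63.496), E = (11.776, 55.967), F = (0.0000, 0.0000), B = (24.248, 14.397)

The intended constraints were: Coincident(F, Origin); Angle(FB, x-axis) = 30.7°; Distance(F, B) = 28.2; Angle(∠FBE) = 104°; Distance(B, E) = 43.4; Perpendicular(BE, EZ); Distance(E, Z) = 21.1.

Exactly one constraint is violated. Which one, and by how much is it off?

Distance(E, Z) = 21.1 — off by 5.10.

F = (0.00, 0.00) ✓; FB at 30.70° ✓; |FB| = 28.20 ✓; ∠FBE = 104.0° ✓; |BE| = 43.40 ✓; ∠(BE, EZ) = 90.00° ✓; |EZ| = 26.20 ✗.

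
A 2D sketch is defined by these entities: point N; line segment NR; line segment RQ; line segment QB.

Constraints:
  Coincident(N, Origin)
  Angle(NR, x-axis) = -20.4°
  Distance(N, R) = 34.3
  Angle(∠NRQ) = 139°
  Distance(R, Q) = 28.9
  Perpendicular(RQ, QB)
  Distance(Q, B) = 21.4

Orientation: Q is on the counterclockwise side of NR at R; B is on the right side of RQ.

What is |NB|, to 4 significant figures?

70.21

N is at the origin; NR runs at -20.4° with length 34.3, so R = 34.3·(cos -20.4°, sin -20.4°) = (32.15, -11.96). ∠NRQ = 139.0°, so RQ runs at -20.4° + (180° − 139.0°) = 20.60° from the x-axis; with |RQ| = 28.9, Q = R + 28.9·(cos 20.60°, sin 20.60°) = (59.20, -1.788). RQ ⟂ QB; with |QB| = 21.4 on the right of RQ, B = Q + 21.4·(0.3518, -0.9361) = (66.73, -21.82). Then |NB| = |B − N| = 70.21.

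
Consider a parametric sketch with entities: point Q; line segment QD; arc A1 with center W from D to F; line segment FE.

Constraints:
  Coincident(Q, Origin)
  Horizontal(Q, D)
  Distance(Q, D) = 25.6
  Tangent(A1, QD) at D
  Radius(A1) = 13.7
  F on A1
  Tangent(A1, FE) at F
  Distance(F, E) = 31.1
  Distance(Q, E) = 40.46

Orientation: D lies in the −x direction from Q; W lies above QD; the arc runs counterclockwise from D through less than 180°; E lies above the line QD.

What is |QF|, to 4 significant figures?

16.01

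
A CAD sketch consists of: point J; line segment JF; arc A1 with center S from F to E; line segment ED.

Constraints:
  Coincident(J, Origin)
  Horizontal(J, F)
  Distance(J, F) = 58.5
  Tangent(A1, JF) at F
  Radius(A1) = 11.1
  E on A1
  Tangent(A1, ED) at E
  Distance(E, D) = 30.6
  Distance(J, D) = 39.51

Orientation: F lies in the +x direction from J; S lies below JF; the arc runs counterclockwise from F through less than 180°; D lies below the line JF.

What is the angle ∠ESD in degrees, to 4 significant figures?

70.06°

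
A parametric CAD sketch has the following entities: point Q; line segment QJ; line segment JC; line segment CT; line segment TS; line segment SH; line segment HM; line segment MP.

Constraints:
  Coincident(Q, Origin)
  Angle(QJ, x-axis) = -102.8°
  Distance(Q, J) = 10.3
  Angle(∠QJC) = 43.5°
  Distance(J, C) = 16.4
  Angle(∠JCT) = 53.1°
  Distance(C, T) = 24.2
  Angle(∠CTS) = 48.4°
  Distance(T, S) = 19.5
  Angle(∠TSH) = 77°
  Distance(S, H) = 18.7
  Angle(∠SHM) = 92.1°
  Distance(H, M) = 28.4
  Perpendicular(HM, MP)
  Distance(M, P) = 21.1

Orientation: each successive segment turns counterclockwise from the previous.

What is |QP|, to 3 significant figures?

25.1

∠SHM = 92.1° gives HM at 123° from the x-axis; with |HM| = 28.4, M = (-4.32, 23.6). The perpendicularity gives MP at right angles to HM, so MP runs at -147°; with |MP| = 21.1, P = (-22.0, 12.1). Then |QP| = |P − Q| = 25.1.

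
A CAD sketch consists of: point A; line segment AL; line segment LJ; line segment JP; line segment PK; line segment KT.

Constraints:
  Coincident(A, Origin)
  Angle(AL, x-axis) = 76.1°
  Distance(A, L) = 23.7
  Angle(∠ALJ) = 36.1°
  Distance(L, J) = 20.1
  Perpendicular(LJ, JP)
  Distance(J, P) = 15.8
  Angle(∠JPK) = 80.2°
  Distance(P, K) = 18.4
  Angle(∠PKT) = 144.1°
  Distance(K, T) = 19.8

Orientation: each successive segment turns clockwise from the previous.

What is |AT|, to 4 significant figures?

34.65

∠JPK = 80.2° gives PK at 102.4° from the x-axis; with |PK| = 18.4, K = (-5.292, 16.40). ∠PKT = 144.1° gives KT at 66.50° from the x-axis; with |KT| = 19.8, T = (2.603, 34.55). Then |AT| = |T − A| = 34.65.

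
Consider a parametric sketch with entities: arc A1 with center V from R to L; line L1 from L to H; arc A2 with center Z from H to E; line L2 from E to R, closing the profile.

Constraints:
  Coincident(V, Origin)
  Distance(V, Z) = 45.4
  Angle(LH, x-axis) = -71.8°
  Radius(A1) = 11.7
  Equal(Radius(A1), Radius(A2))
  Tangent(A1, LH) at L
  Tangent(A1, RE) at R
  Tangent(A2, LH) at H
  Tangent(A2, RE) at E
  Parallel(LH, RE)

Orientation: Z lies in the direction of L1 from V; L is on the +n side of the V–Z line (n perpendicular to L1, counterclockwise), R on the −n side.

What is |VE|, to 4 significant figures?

46.88

The slot axis is L1's direction at -71.8°, so u = (cos -71.8°, sin -71.8°) = (0.3123, -0.9500) and n = (−sin -71.8°, cos -71.8°) = (0.9500, 0.3123). V is at the origin and Z lies 45.4 along u from V, so Z = 45.4·u = (14.18, -43.13). Tangency of A1 to both parallel lines with radius 11.7 puts L and R at V ± 11.7·n: L = (11.11, 3.654), R = (-11.11, -3.654). Equal radii place H and E the same way about Z: H = Z + 11.7·n = (25.29, -39.47), E = Z − 11.7·n = (3.065, -46.78). Then |VE| = |E − V| = 46.88.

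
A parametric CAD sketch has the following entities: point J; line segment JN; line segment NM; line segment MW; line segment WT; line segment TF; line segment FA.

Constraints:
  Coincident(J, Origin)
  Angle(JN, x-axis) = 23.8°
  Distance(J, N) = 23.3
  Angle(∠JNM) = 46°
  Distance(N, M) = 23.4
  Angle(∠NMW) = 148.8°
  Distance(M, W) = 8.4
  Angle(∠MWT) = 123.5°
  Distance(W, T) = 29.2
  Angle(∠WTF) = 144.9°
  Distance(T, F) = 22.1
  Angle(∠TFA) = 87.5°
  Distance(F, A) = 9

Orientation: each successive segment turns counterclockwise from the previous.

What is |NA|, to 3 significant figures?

48.5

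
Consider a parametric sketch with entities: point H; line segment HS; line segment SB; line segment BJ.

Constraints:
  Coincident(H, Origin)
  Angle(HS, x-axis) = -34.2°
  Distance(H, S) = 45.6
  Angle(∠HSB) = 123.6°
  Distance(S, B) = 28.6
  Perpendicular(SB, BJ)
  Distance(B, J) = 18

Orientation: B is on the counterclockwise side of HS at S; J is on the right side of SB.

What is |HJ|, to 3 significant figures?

77.7

H is at the origin; HS runs at -34.2° with length 45.6, so S = 45.6·(cos -34.2°, sin -34.2°) = (37.7, -25.6). ∠HSB = 123.6°, so SB runs at -34.2° + (180° − 123.6°) = 22.2° from the x-axis; with |SB| = 28.6, B = S + 28.6·(cos 22.2°, sin 22.2°) = (64.2, -14.8). SB is perpendicular to BJ; with |BJ| = 18.0 on the right of SB, J = B + 18.0·(0.378, -0.926) = (71.0, -31.5). Then |HJ| = |J − H| = 77.7.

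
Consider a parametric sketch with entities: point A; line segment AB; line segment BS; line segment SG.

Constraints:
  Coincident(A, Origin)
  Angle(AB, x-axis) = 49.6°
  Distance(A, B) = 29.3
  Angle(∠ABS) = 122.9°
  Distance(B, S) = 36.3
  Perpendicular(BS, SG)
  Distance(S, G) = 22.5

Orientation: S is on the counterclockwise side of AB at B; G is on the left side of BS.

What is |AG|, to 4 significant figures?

52.26

A is at the origin; AB runs at 49.6° with length 29.3, so B = 29.3·(cos 49.6°, sin 49.6°) = (18.99, 22.31). ∠ABS = 122.9°, so BS runs at 49.6° + (180° − 122.9°) = 106.7° from the x-axis; with |BS| = 36.3, S = B + 36.3·(cos 106.7°, sin 106.7°) = (8.559, 57.08). BS is perpendicular to SG; with |SG| = 22.5 on the left of BS, G = S + 22.5·(-0.9578, -0.2874) = (-12.99, 50.62). Then |AG| = |G − A| = 52.26.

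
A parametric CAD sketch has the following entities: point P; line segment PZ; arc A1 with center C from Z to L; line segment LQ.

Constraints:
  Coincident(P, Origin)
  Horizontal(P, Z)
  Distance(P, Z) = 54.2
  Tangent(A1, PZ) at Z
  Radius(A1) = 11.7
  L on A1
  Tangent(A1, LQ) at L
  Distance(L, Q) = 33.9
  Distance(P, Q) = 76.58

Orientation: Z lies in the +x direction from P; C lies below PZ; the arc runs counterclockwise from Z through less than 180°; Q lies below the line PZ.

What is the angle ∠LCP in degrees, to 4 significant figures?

41.26°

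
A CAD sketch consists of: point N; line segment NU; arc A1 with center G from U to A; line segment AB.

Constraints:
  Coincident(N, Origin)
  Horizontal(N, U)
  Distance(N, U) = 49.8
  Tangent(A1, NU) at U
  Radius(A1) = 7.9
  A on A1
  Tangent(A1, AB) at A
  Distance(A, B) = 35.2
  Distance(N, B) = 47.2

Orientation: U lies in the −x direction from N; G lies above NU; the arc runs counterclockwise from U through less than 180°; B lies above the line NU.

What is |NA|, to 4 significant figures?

42.79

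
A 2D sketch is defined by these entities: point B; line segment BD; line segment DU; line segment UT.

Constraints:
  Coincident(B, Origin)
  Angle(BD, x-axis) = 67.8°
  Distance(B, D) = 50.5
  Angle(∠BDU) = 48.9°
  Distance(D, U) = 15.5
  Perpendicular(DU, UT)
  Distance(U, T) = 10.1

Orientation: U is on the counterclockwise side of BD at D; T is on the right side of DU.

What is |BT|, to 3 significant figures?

51.3

B is at the origin; BD runs at 67.8° with length 50.5, so D = 50.5·(cos 67.8°, sin 67.8°) = (19.1, 46.8). ∠BDU = 48.9°, so DU runs at 67.8° + (180° − 48.9°) = 199° from the x-axis; with |DU| = 15.5, U = D + 15.5·(cos 199°, sin 199°) = (4.42, 41.7). The perpendicularity gives UT at right angles to DU; with |UT| = 10.1 on the right of DU, T = U + 10.1·(-0.324, 0.946) = (1.15, 51.3). Then |BT| = |T − B| = 51.3.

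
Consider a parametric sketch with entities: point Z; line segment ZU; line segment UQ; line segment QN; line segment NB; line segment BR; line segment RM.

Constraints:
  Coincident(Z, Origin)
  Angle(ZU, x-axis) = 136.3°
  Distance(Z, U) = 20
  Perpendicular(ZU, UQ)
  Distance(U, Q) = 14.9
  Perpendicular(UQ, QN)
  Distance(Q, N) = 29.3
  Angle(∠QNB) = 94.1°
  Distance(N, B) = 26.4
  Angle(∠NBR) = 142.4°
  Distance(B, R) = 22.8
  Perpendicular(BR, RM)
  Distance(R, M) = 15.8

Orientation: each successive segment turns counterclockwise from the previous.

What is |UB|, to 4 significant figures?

33.22

Z is at the origin; ZU runs at 136.3° with length 20.0, so U = (-14.46, 13.82). ZU is perpendicular to UQ, so UQ runs at -133.7°; with |UQ| = 14.9, Q = (-24.75, 3.045). The perpendicularity gives QN at right angles to UQ, so QN runs at -43.70°; with |QN| = 29.3, N = (-3.571, -17.20). ∠QNB = 94.1° gives NB at 42.20° from the x-axis; with |NB| = 26.4, B = (15.99, 0.5360). Then |UB| = |B − U| = 33.22.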